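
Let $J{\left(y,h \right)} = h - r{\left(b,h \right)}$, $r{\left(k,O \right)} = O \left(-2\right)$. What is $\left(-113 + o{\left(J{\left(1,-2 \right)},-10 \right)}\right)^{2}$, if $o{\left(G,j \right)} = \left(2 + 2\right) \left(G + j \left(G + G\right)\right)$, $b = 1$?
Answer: $117649$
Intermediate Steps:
$r{\left(k,O \right)} = - 2 O$
$J{\left(y,h \right)} = 3 h$ ($J{\left(y,h \right)} = h - - 2 h = h + 2 h = 3 h$)
$o{\left(G,j \right)} = 4 G + 8 G j$ ($o{\left(G,j \right)} = 4 \left(G + j 2 G\right) = 4 \left(G + 2 G j\right) = 4 G + 8 G j$)
$\left(-113 + o{\left(J{\left(1,-2 \right)},-10 \right)}\right)^{2} = \left(-113 + 4 \cdot 3 \left(-2\right) \left(1 + 2 \left(-10\right)\right)\right)^{2} = \left(-113 + 4 \left(-6\right) \left(1 - 20\right)\right)^{2} = \left(-113 + 4 \left(-6\right) \left(-19\right)\right)^{2} = \left(-113 + 456\right)^{2} = 343^{2} = 117649$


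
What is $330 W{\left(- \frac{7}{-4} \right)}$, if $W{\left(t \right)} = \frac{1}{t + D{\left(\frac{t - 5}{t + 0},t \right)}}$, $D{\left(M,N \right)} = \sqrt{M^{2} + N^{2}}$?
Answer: $- \frac{56595}{338} + \frac{1155 \sqrt{5105}}{338} \approx 76.713$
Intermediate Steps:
$W{\left(t \right)} = \frac{1}{t + \sqrt{t^{2} + \frac{\left(-5 + t\right)^{2}}{t^{2}}}}$ ($W{\left(t \right)} = \frac{1}{t + \sqrt{\left(\frac{t - 5}{t + 0}\right)^{2} + t^{2}}} = \frac{1}{t + \sqrt{\left(\frac{-5 + t}{t}\right)^{2} + t^{2}}} = \frac{1}{t + \sqrt{\frac{\left(-5 + t\right)^{2}}{t^{2}} + t^{2}}} = \frac{1}{t + \sqrt{t^{2} + \frac{\left(-5 + t\right)^{2}}{t^{2}}}}$)
$330 W{\left(- \frac{7}{-4} \right)} = \frac{330}{- \frac{7}{-4} + \sqrt{\frac{\left(- \frac{7}{-4}\right)^{4} + \left(-5 - \frac{7}{-4}\right)^{2}}{\frac{49}{16}}}} = \frac{330}{\left(-7\right) \left(- \frac{1}{4}\right) + \sqrt{\frac{\left(\left(-7\right) \left(- \frac{1}{4}\right)\right)^{4} + \left(-5 - - \frac{7}{4}\right)^{2}}{\frac{49}{16}}}} = \frac{330}{\frac{7}{4} + \sqrt{\frac{\left(\frac{7}{4}\right)^{4} + \left(-5 + \frac{7}{4}\right)^{2}}{\frac{49}{16}}}} = \frac{330}{\frac{7}{4} + \sqrt{\frac{16 \left(\frac{2401}{256} + \left(- \frac{13}{4}\right)^{2}\right)}{49}}} = \frac{330}{\frac{7}{4} + \sqrt{\frac{16 \left(\frac{2401}{256} + \frac{169}{16}\right)}{49}}} = \frac{330}{\frac{7}{4} + \sqrt{\frac{16}{49} \cdot \frac{5105}{256}}} = \frac{330}{\frac{7}{4} + \sqrt{\frac{5105}{784}}} = \frac{330}{\frac{7}{4} + \frac{\sqrt{5105}}{28}}$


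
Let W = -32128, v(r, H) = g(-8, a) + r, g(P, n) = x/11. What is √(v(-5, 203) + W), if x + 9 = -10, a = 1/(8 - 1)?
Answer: I*√3888302/11 ≈ 179.26*I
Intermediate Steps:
a = ⅐ (a = 1/7 = ⅐ ≈ 0.14286)
x = -19 (x = -9 - 10 = -19)
g(P, n) = -19/11
v(r, H) = -19/11 + r
√(v(-5, 203) + W) = √((-19/11 - 5) - 32128) = √(-74/11 - 32128) = √(-353482/11) = I*√3888302/11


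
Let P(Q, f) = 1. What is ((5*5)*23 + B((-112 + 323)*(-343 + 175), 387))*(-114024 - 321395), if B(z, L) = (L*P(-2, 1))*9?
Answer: -1766930302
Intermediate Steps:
B(z, L) = 9*L (B(z, L) = (L*1)*9 = L*9 = 9*L)
((5*5)*23 + B((-112 + 323)*(-343 + 175), 387))*(-114024 - 321395) = ((5*5)*23 + 9*387)*(-114024 - 321395) = (25*23 + 3483)*(-435419) = (575 + 3483)*(-435419) = 4058*(-435419) = -1766930302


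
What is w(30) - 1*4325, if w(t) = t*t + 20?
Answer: -3405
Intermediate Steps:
w(t) = 20 + t² (w(t) = t² + 20 = 20 + t²)
w(30) - 1*4325 = (20 + 30²) - 1*4325 = (20 + 900) - 4325 = 920 - 4325 = -3405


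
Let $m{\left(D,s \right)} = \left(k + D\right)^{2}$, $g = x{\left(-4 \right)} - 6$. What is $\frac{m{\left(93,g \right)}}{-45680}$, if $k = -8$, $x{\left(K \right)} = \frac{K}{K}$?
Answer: $- \frac{1445}{9136} \approx -0.15817$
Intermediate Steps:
$x{\left(K \right)} = 1$
$g = -5$ ($g = 1 - 6 = -5$)
$m{\left(D,s \right)} = \left(-8 + D\right)^{2}$
$\frac{m{\left(93,g \right)}}{-45680} = \frac{\left(-8 + 93\right)^{2}}{-45680} = 85^{2} \left(- \frac{1}{45680}\right) = 7225 \left(- \frac{1}{45680}\right) = - \frac{1445}{9136}$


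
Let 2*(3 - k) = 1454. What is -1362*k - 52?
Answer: 986036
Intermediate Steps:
k = -724 (k = 3 - ½*1454 = 3 - 727 = -724)
-1362*k - 52 = -1362*(-724) - 52 = 986088 - 52 = 986036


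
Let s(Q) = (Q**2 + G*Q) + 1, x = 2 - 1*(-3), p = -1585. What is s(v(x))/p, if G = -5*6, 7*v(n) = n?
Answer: 976/77665 ≈ 0.012567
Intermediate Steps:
x = 5 (x = 2 + 3 = 5)
v(n) = n/7
G = -30
s(Q) = 1 + Q**2 - 30*Q (s(Q) = (Q**2 - 30*Q) + 1 = 1 + Q**2 - 30*Q)
s(v(x))/p = (1 + ((1/7)*5)**2 - 30*5/7)/(-1585) = (1 + (5/7)**2 - 30*5/7)*(-1/1585) = (1 + 25/49 - 150/7)*(-1/1585) = -976/49*(-1/1585) = 976/77665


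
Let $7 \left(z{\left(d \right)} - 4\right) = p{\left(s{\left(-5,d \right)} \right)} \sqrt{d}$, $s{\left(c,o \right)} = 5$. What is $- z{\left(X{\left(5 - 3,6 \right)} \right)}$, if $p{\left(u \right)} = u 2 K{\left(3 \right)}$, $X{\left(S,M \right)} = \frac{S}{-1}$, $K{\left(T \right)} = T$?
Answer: $-4 - \frac{30 i \sqrt{2}}{7} \approx -4.0 - 6.0609 i$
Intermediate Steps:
$X{\left(S,M \right)} = - S$ ($X{\left(S,M \right)} = S \left(-1\right) = - S$)
$p{\left(u \right)} = 6 u$ ($p{\left(u \right)} = u 2 \cdot 3 = 2 u 3 = 6 u$)
$z{\left(d \right)} = 4 + \frac{30 \sqrt{d}}{7}$ ($z{\left(d \right)} = 4 + \frac{6 \cdot 5 \sqrt{d}}{7} = 4 + \frac{30 \sqrt{d}}{7}$)
$- z{\left(X{\left(5 - 3,6 \right)} \right)} = - (4 + \frac{30 \sqrt{- (5 - 3)}}{7}) = - (4 + \frac{30 \sqrt{\left(-1\right) 2}}{7}) = - (4 + \frac{30 \sqrt{-2}}{7}) = - (4 + \frac{30 i \sqrt{2}}{7}) = -4 - \frac{30 i \sqrt{2}}{7}$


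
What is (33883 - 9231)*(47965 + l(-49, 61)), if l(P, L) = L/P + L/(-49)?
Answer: 57936218276/49 ≈ 1.1824e+9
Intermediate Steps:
l(P, L) = -L/49 + L/P (l(P, L) = L/P + L*(-1/49) = L/P - L/49 = -L/49 + L/P)
(33883 - 9231)*(47965 + l(-49, 61)) = (33883 - 9231)*(47965 + (-1/49*61 + 61/(-49))) = 24652*(47965 + (-61/49 + 61*(-1/49))) = 24652*(47965 + (-61/49 - 61/49)) = 24652*(47965 - 122/49) = 24652*(2350163/49) = 57936218276/49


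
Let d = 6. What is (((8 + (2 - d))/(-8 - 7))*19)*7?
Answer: -532/15 ≈ -35.467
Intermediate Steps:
(((8 + (2 - d))/(-8 - 7))*19)*7 = (((8 + (2 - 1*6))/(-8 - 7))*19)*7 = (((8 + (2 - 6))/(-15))*19)*7 = (((8 - 4)*(-1/15))*19)*7 = ((4*(-1/15))*19)*7 = -4/15*19*7 = -76/15*7 = -532/15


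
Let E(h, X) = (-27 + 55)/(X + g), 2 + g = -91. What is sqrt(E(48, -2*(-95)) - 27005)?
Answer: I*sqrt(254087329)/97 ≈ 164.33*I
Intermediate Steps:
g = -93 (g = -2 - 91 = -93)
E(h, X) = 28/(-93 + X) (E(h, X) = (-27 + 55)/(X - 93) = 28/(-93 + X))
sqrt(E(48, -2*(-95)) - 27005) = sqrt(28/(-93 - 2*(-95)) - 27005) = sqrt(28/(-93 + 190) - 27005) = sqrt(28/97 - 27005) = sqrt(-2619457/97) = I*sqrt(254087329)/97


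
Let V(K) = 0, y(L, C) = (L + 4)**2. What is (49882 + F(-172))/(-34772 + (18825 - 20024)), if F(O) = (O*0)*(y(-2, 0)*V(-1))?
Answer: -49882/35971 ≈ -1.3867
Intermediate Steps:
y(L, C) = (4 + L)**2
F(O) = 0 (F(O) = (O*0)*((4 - 2)**2*0) = 0*(2**2*0) = 0*(4*0) = 0*0 = 0)
(49882 + F(-172))/(-34772 + (18825 - 20024)) = (49882 + 0)/(-34772 + (18825 - 20024)) = 49882/(-34772 - 1199) = 49882/(-35971) = 49882*(-1/35971) = -49882/35971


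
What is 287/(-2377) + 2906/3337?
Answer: 5949843/7932049 ≈ 0.75010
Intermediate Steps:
287/(-2377) + 2906/3337 = 287*(-1/2377) + 2906*(1/3337) = -287/2377 + 2906/3337 = 5949843/7932049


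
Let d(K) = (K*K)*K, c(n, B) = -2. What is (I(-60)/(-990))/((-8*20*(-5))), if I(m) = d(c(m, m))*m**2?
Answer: 2/55 ≈ 0.036364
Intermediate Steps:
d(K) = K**3 (d(K) = K**2*K = K**3)
I(m) = -8*m**2 (I(m) = (-2)**3*m**2 = -8*m**2)
(I(-60)/(-990))/((-8*20*(-5))) = (-8*(-60)**2/(-990))/((-8*20*(-5))) = (-8*3600*(-1/990))/((-160*(-5))) = -28800*(-1/990)/800 = (320/11)*(1/800) = 2/55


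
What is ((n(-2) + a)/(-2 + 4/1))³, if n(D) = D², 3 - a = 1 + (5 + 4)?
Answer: -27/8 ≈ -3.3750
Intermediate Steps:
a = -7 (a = 3 - (1 + (5 + 4)) = 3 - (1 + 9) = 3 - 1*10 = 3 - 10 = -7)
((n(-2) + a)/(-2 + 4/1))³ = (((-2)² - 7)/(-2 + 4/1))³ = ((4 - 7)/(-2 + 4*1))³ = (-3/(-2 + 4))³ = (-3/2)³ = -27/8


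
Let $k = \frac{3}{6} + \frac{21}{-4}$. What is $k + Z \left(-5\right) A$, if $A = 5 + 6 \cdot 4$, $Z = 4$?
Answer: $- \frac{2339}{4} \approx -584.75$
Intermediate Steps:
$A = 29$ ($A = 5 + 24 = 29$)
$k = - \frac{19}{4}$ ($k = 3 \cdot \frac{1}{6} + 21 \left(- \frac{1}{4}\right) = \frac{1}{2} - \frac{21}{4} = - \frac{19}{4} \approx -4.75$)
$k + Z \left(-5\right) A = - \frac{19}{4} + 4 \left(-5\right) 29 = - \frac{19}{4} - 580 = - \frac{2339}{4}$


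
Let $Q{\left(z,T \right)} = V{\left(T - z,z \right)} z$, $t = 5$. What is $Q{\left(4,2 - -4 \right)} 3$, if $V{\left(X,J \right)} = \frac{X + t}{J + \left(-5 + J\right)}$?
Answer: $28$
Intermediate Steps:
$V{\left(X,J \right)} = \frac{5 + X}{-5 + 2 J}$ ($V{\left(X,J \right)} = \frac{X + 5}{J + \left(-5 + J\right)} = \frac{5 + X}{-5 + 2 J}$)
$Q{\left(z,T \right)} = \frac{z \left(5 + T - z\right)}{-5 + 2 z}$ ($Q{\left(z,T \right)} = \frac{5 + \left(T - z\right)}{-5 + 2 z} z = \frac{5 + T - z}{-5 + 2 z} z = \frac{z \left(5 + T - z\right)}{-5 + 2 z}$)
$Q{\left(4,2 - -4 \right)} 3 = \frac{4 \left(5 + \left(2 - -4\right) - 4\right)}{-5 + 2 \cdot 4} \cdot 3 = \frac{4 \left(5 + \left(2 + 4\right) - 4\right)}{-5 + 8} \cdot 3 = \frac{4 \left(5 + 6 - 4\right)}{3} \cdot 3 = 4 \cdot \frac{1}{3} \cdot 7 \cdot 3 = \frac{28}{3} \cdot 3 = 28$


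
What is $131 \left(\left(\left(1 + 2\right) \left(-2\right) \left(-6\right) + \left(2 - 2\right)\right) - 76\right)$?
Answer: $-5240$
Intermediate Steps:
$131 \left(\left(\left(1 + 2\right) \left(-2\right) \left(-6\right) + \left(2 - 2\right)\right) - 76\right) = 131 \left(\left(3 \left(-2\right) \left(-6\right) + 0\right) - 76\right) = 131 \left(\left(\left(-6\right) \left(-6\right) + 0\right) - 76\right) = 131 \left(\left(36 + 0\right) - 76\right) = 131 \left(36 - 76\right) = 131 \left(-40\right) = -5240$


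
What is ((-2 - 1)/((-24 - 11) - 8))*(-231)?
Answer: -693/43 ≈ -16.116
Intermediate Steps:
((-2 - 1)/((-24 - 11) - 8))*(-231) = -3/(-35 - 8)*(-231) = -3/(-43)*(-231) = -3*(-1/43)*(-231) = (3/43)*(-231) = -693/43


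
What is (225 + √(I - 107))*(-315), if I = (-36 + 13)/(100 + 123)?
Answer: -70875 - 630*I*√1331533/223 ≈ -70875.0 - 3260.0*I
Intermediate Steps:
I = -23/223 ≈ -0.10314
(225 + √(I - 107))*(-315) = (225 + √(-23/223 - 107))*(-315) = (225 + √(-23884/223))*(-315) = (225 + 2*I*√1331533/223)*(-315) = -70875 - 630*I*√1331533/223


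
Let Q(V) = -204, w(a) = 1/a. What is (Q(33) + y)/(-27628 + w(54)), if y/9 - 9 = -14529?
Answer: 7067736/1491911 ≈ 4.7374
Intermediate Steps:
y = -130680 (y = 81 + 9*(-14529) = 81 - 130761 = -130680)
(Q(33) + y)/(-27628 + w(54)) = (-204 - 130680)/(-27628 + 1/54) = -130884/(-27628 + 1/54) = -130884/(-1491911/54) = -130884*(-54/1491911) = 7067736/1491911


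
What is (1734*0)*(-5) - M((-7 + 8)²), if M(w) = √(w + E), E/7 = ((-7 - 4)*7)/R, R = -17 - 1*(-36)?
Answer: -2*I*√2470/19 ≈ -5.2315*I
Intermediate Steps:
R = 19 (R = -17 + 36 = 19)
E = -539/19 (E = 7*(((-7 - 4)*7)/19) = 7*(-11*7*(1/19)) = 7*(-77*1/19) = 7*(-77/19) = -539/19 ≈ -28.368)
M(w) = √(-539/19 + w) (M(w) = √(w - 539/19) = √(-539/19 + w))
(1734*0)*(-5) - M((-7 + 8)²) = (1734*0)*(-5) - √(-10241 + 361*(-7 + 8)²)/19 = 0*(-5) - √(-10241 + 361*1²)/19 = 0 - √(-10241 + 361*1)/19 = 0 - √(-10241 + 361)/19 = 0 - √(-9880)/19 = 0 - 2*I*√2470/19 = -2*I*√2470/19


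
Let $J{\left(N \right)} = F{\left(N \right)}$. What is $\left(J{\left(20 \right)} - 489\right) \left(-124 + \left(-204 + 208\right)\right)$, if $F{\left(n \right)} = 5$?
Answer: $58080$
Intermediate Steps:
$J{\left(N \right)} = 5$
$\left(J{\left(20 \right)} - 489\right) \left(-124 + \left(-204 + 208\right)\right) = \left(5 - 489\right) \left(-124 + \left(-204 + 208\right)\right) = - 484 \left(-124 + 4\right) = \left(-484\right) \left(-120\right) = 58080$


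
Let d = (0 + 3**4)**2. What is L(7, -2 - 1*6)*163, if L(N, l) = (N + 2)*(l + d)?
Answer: 9613251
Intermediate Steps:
d = 6561 (d = (0 + 81)**2 = 81**2 = 6561)
L(N, l) = (2 + N)*(6561 + l) (L(N, l) = (N + 2)*(l + 6561) = (2 + N)*(6561 + l))
L(7, -2 - 1*6)*163 = (13122 + 2*(-2 - 1*6) + 6561*7 + 7*(-2 - 1*6))*163 = (13122 + 2*(-2 - 6) + 45927 + 7*(-2 - 6))*163 = (13122 + 2*(-8) + 45927 + 7*(-8))*163 = (13122 - 16 + 45927 - 56)*163 = 58977*163 = 9613251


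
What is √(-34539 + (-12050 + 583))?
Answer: I*√46006 ≈ 214.49*I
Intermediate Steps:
√(-34539 + (-12050 + 583)) = √(-34539 - 11467) = √(-46006) = I*√46006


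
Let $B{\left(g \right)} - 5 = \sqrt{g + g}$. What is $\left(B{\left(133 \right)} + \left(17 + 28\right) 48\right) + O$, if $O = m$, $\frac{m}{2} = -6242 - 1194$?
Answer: $-12707 + \sqrt{266} \approx -12691.0$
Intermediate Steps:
$m = -14872$ ($m = 2 \left(-6242 - 1194\right) = 2 \left(-7436\right) = -14872$)
$B{\left(g \right)} = 5 + \sqrt{2} \sqrt{g}$ ($B{\left(g \right)} = 5 + \sqrt{g + g} = 5 + \sqrt{2 g} = 5 + \sqrt{2} \sqrt{g}$)
$O = -14872$
$\left(B{\left(133 \right)} + \left(17 + 28\right) 48\right) + O = \left(\left(5 + \sqrt{2} \sqrt{133}\right) + \left(17 + 28\right) 48\right) - 14872 = \left(\left(5 + \sqrt{266}\right) + 45 \cdot 48\right) - 14872 = \left(\left(5 + \sqrt{266}\right) + 2160\right) - 14872 = \left(2165 + \sqrt{266}\right) - 14872 = -12707 + \sqrt{266}$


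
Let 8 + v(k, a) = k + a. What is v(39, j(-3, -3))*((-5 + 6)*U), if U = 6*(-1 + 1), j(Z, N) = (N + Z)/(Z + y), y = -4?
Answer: 0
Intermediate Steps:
j(Z, N) = (N + Z)/(-4 + Z) (j(Z, N) = (N + Z)/(Z - 4) = (N + Z)/(-4 + Z))
U = 0 (U = 6*0 = 0)
v(k, a) = -8 + a + k (v(k, a) = -8 + (k + a) = -8 + (a + k) = -8 + a + k)
v(39, j(-3, -3))*((-5 + 6)*U) = (-8 + (-3 - 3)/(-4 - 3) + 39)*((-5 + 6)*0) = (-8 - 6/(-7) + 39)*(1*0) = (-8 - ⅐*(-6) + 39)*0 = (-8 + 6/7 + 39)*0 = (223/7)*0 = 0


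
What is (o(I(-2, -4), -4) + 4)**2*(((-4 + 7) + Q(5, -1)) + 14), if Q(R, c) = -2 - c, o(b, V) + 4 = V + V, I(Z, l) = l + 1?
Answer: 1024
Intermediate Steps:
I(Z, l) = 1 + l
o(b, V) = -4 + 2*V (o(b, V) = -4 + (V + V) = -4 + 2*V)
(o(I(-2, -4), -4) + 4)**2*(((-4 + 7) + Q(5, -1)) + 14) = ((-4 + 2*(-4)) + 4)**2*(((-4 + 7) + (-2 - 1*(-1))) + 14) = ((-4 - 8) + 4)**2*((3 + (-2 + 1)) + 14) = (-12 + 4)**2*((3 - 1) + 14) = (-8)**2*(2 + 14) = 64*16 = 1024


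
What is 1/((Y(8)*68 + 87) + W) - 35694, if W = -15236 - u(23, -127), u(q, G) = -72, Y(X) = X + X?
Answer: -499323367/13989 ≈ -35694.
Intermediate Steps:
Y(X) = 2*X
W = -15164 (W = -15236 - 1*(-72) = -15236 + 72 = -15164)
1/((Y(8)*68 + 87) + W) - 35694 = 1/(((2*8)*68 + 87) - 15164) - 35694 = 1/((16*68 + 87) - 15164) - 35694 = 1/((1088 + 87) - 15164) - 35694 = 1/(1175 - 15164) - 35694 = 1/(-13989) - 35694 = -1/13989 - 35694 = -499323367/13989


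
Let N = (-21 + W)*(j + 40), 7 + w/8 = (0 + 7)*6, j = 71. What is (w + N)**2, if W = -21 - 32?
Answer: 62948356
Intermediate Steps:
W = -53
w = 280 (w = -56 + 8*((0 + 7)*6) = -56 + 8*(7*6) = -56 + 8*42 = -56 + 336 = 280)
N = -8214 (N = (-21 - 53)*(71 + 40) = -74*111 = -8214)
(w + N)**2 = (280 - 8214)**2 = (-7934)**2 = 62948356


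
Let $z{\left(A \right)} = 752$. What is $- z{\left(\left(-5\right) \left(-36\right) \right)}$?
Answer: $-752$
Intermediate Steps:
$- z{\left(\left(-5\right) \left(-36\right) \right)} = \left(-1\right) 752 = -752$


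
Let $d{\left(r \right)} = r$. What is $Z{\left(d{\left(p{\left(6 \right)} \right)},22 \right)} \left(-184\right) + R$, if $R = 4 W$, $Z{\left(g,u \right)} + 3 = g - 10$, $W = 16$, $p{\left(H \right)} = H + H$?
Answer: $248$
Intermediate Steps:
$p{\left(H \right)} = 2 H$
$Z{\left(g,u \right)} = -13 + g$ ($Z{\left(g,u \right)} = -3 + \left(g - 10\right) = -3 + \left(-10 + g\right) = -13 + g$)
$R = 64$ ($R = 4 \cdot 16 = 64$)
$Z{\left(d{\left(p{\left(6 \right)} \right)},22 \right)} \left(-184\right) + R = \left(-13 + 2 \cdot 6\right) \left(-184\right) + 64 = \left(-13 + 12\right) \left(-184\right) + 64 = \left(-1\right) \left(-184\right) + 64 = 184 + 64 = 248$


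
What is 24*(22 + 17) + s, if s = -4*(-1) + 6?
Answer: 946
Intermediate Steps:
s = 10 (s = 4 + 6 = 10)
24*(22 + 17) + s = 24*(22 + 17) + 10 = 24*39 + 10 = 936 + 10 = 946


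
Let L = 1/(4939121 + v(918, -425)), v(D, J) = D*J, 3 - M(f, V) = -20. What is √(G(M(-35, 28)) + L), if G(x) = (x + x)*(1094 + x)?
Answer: √1063254773500117233/4548971 ≈ 226.68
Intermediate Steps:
M(f, V) = 23 (M(f, V) = 3 - 1*(-20) = 3 + 20 = 23)
G(x) = 2*x*(1094 + x) (G(x) = (2*x)*(1094 + x) = 2*x*(1094 + x))
L = 1/4548971 (L = 1/(4939121 + 918*(-425)) = 1/(4939121 - 390150) = 1/4548971 ≈ 2.1983e-7)
√(G(M(-35, 28)) + L) = √(2*23*(1094 + 23) + 1/4548971) = √(2*23*1117 + 1/4548971) = √(51382 + 1/4548971) = √(233735227923/4548971) = √1063254773500117233/4548971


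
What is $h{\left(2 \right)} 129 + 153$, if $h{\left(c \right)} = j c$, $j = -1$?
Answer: $-105$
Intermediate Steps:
$h{\left(c \right)} = - c$
$h{\left(2 \right)} 129 + 153 = \left(-1\right) 2 \cdot 129 + 153 = \left(-2\right) 129 + 153 = -258 + 153 = -105$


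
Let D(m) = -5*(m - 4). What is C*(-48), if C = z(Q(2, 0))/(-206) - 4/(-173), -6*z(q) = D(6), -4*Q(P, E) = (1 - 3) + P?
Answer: -12856/17819 ≈ -0.72148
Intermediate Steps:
D(m) = 20 - 5*m (D(m) = -5*(-4 + m) = 20 - 5*m)
Q(P, E) = ½ - P/4 (Q(P, E) = -((1 - 3) + P)/4 = -(-2 + P)/4 = ½ - P/4)
z(q) = 5/3 (z(q) = -(20 - 5*6)/6 = -(20 - 30)/6 = -⅙*(-10) = 5/3)
C = 1607/106914 (C = (5/3)/(-206) - 4/(-173) = (5/3)*(-1/206) - 4*(-1/173) = -5/618 + 4/173 = 1607/106914 ≈ 0.015031)
C*(-48) = (1607/106914)*(-48) = -12856/17819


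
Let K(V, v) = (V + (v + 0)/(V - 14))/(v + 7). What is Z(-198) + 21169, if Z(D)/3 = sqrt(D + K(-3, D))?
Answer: 21169 + 3*I*sqrt(2087993091)/3247 ≈ 21169.0 + 42.219*I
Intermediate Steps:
K(V, v) = (V + v/(-14 + V))/(7 + v)
Z(D) = 3*sqrt(D + (51 + D)/(-119 - 17*D)) (Z(D) = 3*sqrt(D + (D + (-3)**2 - 14*(-3))/(-98 - 14*D + 7*(-3) - 3*D)) = 3*sqrt(D + (D + 9 + 42)/(-98 - 14*D - 21 - 3*D)) = 3*sqrt(D + (51 + D)/(-119 - 17*D)))
Z(-198) + 21169 = 3*sqrt(-198 - (51 - 198)/(119 + 17*(-198))) + 21169 = 3*sqrt(-198 - 1*(-147)/(119 - 3366)) + 21169 = 3*sqrt(-198 - 1*(-147)/(-3247)) + 21169 = 3*sqrt(-198 - 1*(-1/3247)*(-147)) + 21169 = 3*sqrt(-198 - 147/3247) + 21169 = 3*sqrt(-643053/3247) + 21169 = 3*(I*sqrt(2087993091)/3247) + 21169 = 3*I*sqrt(2087993091)/3247 + 21169 = 21169 + 3*I*sqrt(2087993091)/3247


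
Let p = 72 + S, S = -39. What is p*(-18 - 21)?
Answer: -1287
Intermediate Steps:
p = 33 (p = 72 - 39 = 33)
p*(-18 - 21) = 33*(-18 - 21) = 33*(-39) = -1287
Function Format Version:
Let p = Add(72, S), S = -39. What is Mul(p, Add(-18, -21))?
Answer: -1287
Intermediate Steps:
p = 33 (p = Add(72, -39) = 33)
Mul(p, Add(-18, -21)) = Mul(33, Add(-18, -21)) = Mul(33, -39) = -1287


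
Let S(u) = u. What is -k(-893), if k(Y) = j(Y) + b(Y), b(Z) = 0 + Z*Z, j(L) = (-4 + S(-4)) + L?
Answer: -796548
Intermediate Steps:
j(L) = -8 + L (j(L) = (-4 - 4) + L = -8 + L)
b(Z) = Z² (b(Z) = 0 + Z² = Z²)
k(Y) = -8 + Y + Y² (k(Y) = (-8 + Y) + Y² = -8 + Y + Y²)
-k(-893) = -(-8 - 893 + (-893)²) = -(-8 - 893 + 797449) = -1*796548 = -796548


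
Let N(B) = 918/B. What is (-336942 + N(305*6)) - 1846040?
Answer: -665809357/305 ≈ -2.1830e+6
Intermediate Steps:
(-336942 + N(305*6)) - 1846040 = (-336942 + 918/((305*6))) - 1846040 = (-336942 + 918/1830) - 1846040 = (-336942 + 918*(1/1830)) - 1846040 = (-336942 + 153/305) - 1846040 = -102767157/305 - 1846040 = -665809357/305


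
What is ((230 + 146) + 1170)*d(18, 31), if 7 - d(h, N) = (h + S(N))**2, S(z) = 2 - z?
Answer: -176244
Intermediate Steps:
d(h, N) = 7 - (2 + h - N)**2 (d(h, N) = 7 - (h + (2 - N))**2 = 7 - (2 + h - N)**2)
((230 + 146) + 1170)*d(18, 31) = ((230 + 146) + 1170)*(7 - (2 + 18 - 1*31)**2) = (376 + 1170)*(7 - (2 + 18 - 31)**2) = 1546*(7 - 1*(-11)**2) = 1546*(7 - 1*121) = 1546*(7 - 121) = 1546*(-114) = -176244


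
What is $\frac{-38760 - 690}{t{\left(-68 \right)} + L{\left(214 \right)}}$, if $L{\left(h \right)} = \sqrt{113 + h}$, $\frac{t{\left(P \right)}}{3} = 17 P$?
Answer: $\frac{45604200}{4008899} + \frac{13150 \sqrt{327}}{4008899} \approx 11.435$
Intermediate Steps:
$t{\left(P \right)} = 51 P$ ($t{\left(P \right)} = 3 \cdot 17 P = 51 P$)
$\frac{-38760 - 690}{t{\left(-68 \right)} + L{\left(214 \right)}} = \frac{-38760 - 690}{51 \left(-68\right) + \sqrt{113 + 214}} = - \frac{39450}{-3468 + \sqrt{327}}$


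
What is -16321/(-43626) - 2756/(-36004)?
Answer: 176963635/392677626 ≈ 0.45066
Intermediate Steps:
-16321/(-43626) - 2756/(-36004) = -16321*(-1/43626) - 2756*(-1/36004) = 16321/43626 + 689/9001 = 176963635/392677626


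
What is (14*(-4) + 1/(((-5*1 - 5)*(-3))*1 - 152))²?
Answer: 46689889/14884 ≈ 3136.9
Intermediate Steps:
(14*(-4) + 1/(((-5*1 - 5)*(-3))*1 - 152))² = (-56 + 1/(((-5 - 5)*(-3))*1 - 152))² = (-56 + 1/(-10*(-3)*1 - 152))² = (-56 + 1/(30*1 - 152))² = (-56 + 1/(30 - 152))² = (-56 + 1/(-122))² = (-56 - 1/122)² = (-6833/122)² = 46689889/14884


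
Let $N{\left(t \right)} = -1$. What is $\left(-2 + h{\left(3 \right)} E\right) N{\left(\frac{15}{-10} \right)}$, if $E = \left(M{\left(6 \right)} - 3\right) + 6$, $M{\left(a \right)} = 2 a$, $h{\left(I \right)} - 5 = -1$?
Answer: $-58$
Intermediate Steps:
$h{\left(I \right)} = 4$ ($h{\left(I \right)} = 5 - 1 = 4$)
$E = 15$ ($E = \left(2 \cdot 6 - 3\right) + 6 = \left(12 - 3\right) + 6 = 9 + 6 = 15$)
$\left(-2 + h{\left(3 \right)} E\right) N{\left(\frac{15}{-10} \right)} = \left(-2 + 4 \cdot 15\right) \left(-1\right) = \left(-2 + 60\right) \left(-1\right) = 58 \left(-1\right) = -58$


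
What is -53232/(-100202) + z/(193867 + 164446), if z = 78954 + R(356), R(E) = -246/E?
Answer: 2401664740413/3195427451114 ≈ 0.75159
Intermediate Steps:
z = 14053689/178 (z = 78954 - 246/356 = 78954 - 246*1/356 = 78954 - 123/178 = 14053689/178 ≈ 78953.)
-53232/(-100202) + z/(193867 + 164446) = -53232/(-100202) + 14053689/(178*(193867 + 164446)) = -53232*(-1/100202) + (14053689/178)/358313 = 26616/50101 + (14053689/178)*(1/358313) = 26616/50101 + 14053689/63779714 = 2401664740413/3195427451114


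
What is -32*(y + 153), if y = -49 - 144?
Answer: 1280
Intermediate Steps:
y = -193
-32*(y + 153) = -32*(-193 + 153) = -32*(-40) = 1280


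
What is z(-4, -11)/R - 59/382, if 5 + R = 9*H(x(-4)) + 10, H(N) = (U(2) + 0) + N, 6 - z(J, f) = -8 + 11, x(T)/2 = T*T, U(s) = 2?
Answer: -17203/118802 ≈ -0.14480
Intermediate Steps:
x(T) = 2*T**2 (x(T) = 2*(T*T) = 2*T**2)
z(J, f) = 3 (z(J, f) = 6 - (-8 + 11) = 6 - 1*3 = 6 - 3 = 3)
H(N) = 2 + N (H(N) = (2 + 0) + N = 2 + N)
R = 311 (R = -5 + (9*(2 + 2*(-4)**2) + 10) = -5 + (9*(2 + 2*16) + 10) = -5 + (9*(2 + 32) + 10) = -5 + (9*34 + 10) = -5 + (306 + 10) = -5 + 316 = 311)
z(-4, -11)/R - 59/382 = 3/311 - 59/382 = -17203/118802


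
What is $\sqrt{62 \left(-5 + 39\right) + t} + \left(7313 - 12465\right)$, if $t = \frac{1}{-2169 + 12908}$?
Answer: $-5152 + \frac{\sqrt{243107473807}}{10739} \approx -5106.1$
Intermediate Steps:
$t = \frac{1}{10739} \approx 9.3119 \cdot 10^{-5}$
$\sqrt{62 \left(-5 + 39\right) + t} + \left(7313 - 12465\right) = \sqrt{62 \left(-5 + 39\right) + \frac{1}{10739}} + \left(7313 - 12465\right) = \sqrt{62 \cdot 34 + \frac{1}{10739}} - 5152 = \sqrt{2108 + \frac{1}{10739}} - 5152 = \sqrt{\frac{22637813}{10739}} - 5152 = \frac{\sqrt{243107473807}}{10739} - 5152 = -5152 + \frac{\sqrt{243107473807}}{10739}$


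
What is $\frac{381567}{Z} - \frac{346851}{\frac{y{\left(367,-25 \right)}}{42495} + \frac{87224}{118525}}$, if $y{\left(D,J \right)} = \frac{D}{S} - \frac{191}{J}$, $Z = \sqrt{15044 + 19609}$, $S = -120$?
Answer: $- \frac{41927791808727000}{88971046129} + \frac{127189 \sqrt{34653}}{11551} \approx -4.692 \cdot 10^{5}$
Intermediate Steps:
$Z = \sqrt{34653} \approx 186.15$
$y{\left(D,J \right)} = - \frac{191}{J} - \frac{D}{120}$ ($y{\left(D,J \right)} = \frac{D}{-120} - \frac{191}{J} = D \left(- \frac{1}{120}\right) - \frac{191}{J} = - \frac{D}{120} - \frac{191}{J} = - \frac{191}{J} - \frac{D}{120}$)
$\frac{381567}{Z} - \frac{346851}{\frac{y{\left(367,-25 \right)}}{42495} + \frac{87224}{118525}} = \frac{381567}{\sqrt{34653}} - \frac{346851}{\frac{- \frac{191}{-25} - \frac{367}{120}}{42495} + \frac{87224}{118525}} = 381567 \frac{\sqrt{34653}}{34653} - \frac{346851}{\left(\left(-191\right) \left(- \frac{1}{25}\right) - \frac{367}{120}\right) \frac{1}{42495} + 87224 \cdot \frac{1}{118525}} = \frac{127189 \sqrt{34653}}{11551} - \frac{346851}{\left(\frac{191}{25} - \frac{367}{120}\right) \frac{1}{42495} + \frac{87224}{118525}} = \frac{127189 \sqrt{34653}}{11551} - \frac{346851}{\frac{2749}{600} \cdot \frac{1}{42495} + \frac{87224}{118525}} = \frac{127189 \sqrt{34653}}{11551} - \frac{346851}{\frac{2749}{25497000} + \frac{87224}{118525}} = \frac{127189 \sqrt{34653}}{11551} - \frac{346851}{\frac{88971046129}{120881277000}} = \frac{127189 \sqrt{34653}}{11551} - \frac{41927791808727000}{88971046129} = - \frac{41927791808727000}{88971046129} + \frac{127189 \sqrt{34653}}{11551}$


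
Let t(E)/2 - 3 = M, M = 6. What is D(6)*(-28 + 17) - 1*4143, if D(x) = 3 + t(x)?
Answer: -4374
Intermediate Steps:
t(E) = 18 (t(E) = 6 + 2*6 = 6 + 12 = 18)
D(x) = 21 (D(x) = 3 + 18 = 21)
D(6)*(-28 + 17) - 1*4143 = 21*(-28 + 17) - 1*4143 = 21*(-11) - 4143 = -231 - 4143 = -4374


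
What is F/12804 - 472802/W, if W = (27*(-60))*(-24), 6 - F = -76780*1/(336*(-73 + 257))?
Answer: -324869838011/26716314240 ≈ -12.160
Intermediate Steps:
F = 111931/15456 (F = 6 - (-76780)/(336*(-73 + 257)) = 6 - (-76780)/(336*184) = 6 - (-76780)/61824 = 6 - 1*(-19195/15456) = 6 + 19195/15456 = 111931/15456 ≈ 7.2419)
W = 38880 (W = -1620*(-24) = 38880)
F/12804 - 472802/W = (111931/15456)/12804 - 472802/38880 = (111931/15456)*(1/12804) - 472802*1/38880 = 111931/197898624 - 236401/19440 = -324869838011/26716314240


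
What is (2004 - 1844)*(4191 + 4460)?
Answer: 1384160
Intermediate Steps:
(2004 - 1844)*(4191 + 4460) = 160*8651 = 1384160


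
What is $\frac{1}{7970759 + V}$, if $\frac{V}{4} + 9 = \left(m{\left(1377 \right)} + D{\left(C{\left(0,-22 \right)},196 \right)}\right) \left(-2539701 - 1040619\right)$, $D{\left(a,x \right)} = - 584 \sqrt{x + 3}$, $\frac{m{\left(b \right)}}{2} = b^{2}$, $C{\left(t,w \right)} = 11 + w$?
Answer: $- \frac{54309980679517}{2949560081306716454094623689} - \frac{8363627520 \sqrt{199}}{2949560081306716454094623689} \approx -1.8453 \cdot 10^{-14}$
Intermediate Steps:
$m{\left(b \right)} = 2 b^{2}$
$D{\left(a,x \right)} = - 584 \sqrt{3 + x}$
$V = -54309988650276 + 8363627520 \sqrt{199}$ ($V = -36 + 4 \left(2 \cdot 1377^{2} - 584 \sqrt{3 + 196}\right) \left(-2539701 - 1040619\right) = -36 + 4 \left(2 \cdot 1896129 - 584 \sqrt{199}\right) \left(-3580320\right) = -36 + 4 \left(3792258 - 584 \sqrt{199}\right) \left(-3580320\right) = -36 + 4 \left(-13577497162560 + 2090906880 \sqrt{199}\right) = -36 - \left(54309988650240 - 8363627520 \sqrt{199}\right) = -54309988650276 + 8363627520 \sqrt{199} \approx -5.4192 \cdot 10^{13}$)
$\frac{1}{7970759 + V} = \frac{1}{7970759 - \left(54309988650276 - 8363627520 \sqrt{199}\right)} = \frac{1}{-54309980679517 + 8363627520 \sqrt{199}}$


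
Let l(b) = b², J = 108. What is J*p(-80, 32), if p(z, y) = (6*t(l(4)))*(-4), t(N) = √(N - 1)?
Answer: -2592*√15 ≈ -10039.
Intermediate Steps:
t(N) = √(-1 + N)
p(z, y) = -24*√15 (p(z, y) = (6*√(-1 + 4²))*(-4) = (6*√(-1 + 16))*(-4) = (6*√15)*(-4) = -24*√15)
J*p(-80, 32) = 108*(-24*√15) = -2592*√15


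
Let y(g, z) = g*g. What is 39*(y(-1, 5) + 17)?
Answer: 702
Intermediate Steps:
y(g, z) = g²
39*(y(-1, 5) + 17) = 39*((-1)² + 17) = 39*(1 + 17) = 39*18 = 702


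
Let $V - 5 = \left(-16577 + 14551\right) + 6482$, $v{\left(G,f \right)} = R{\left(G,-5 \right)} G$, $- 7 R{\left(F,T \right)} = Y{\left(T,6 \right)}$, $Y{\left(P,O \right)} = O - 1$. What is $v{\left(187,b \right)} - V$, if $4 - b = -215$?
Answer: $- \frac{32162}{7} \approx -4594.6$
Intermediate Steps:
$b = 219$ ($b = 4 - -215 = 4 + 215 = 219$)
$Y{\left(P,O \right)} = -1 + O$ ($Y{\left(P,O \right)} = O - 1 = -1 + O$)
$R{\left(F,T \right)} = - \frac{5}{7}$ ($R{\left(F,T \right)} = - \frac{-1 + 6}{7} = \left(- \frac{1}{7}\right) 5 = - \frac{5}{7}$)
$v{\left(G,f \right)} = - \frac{5 G}{7}$
$V = 4461$ ($V = 5 + \left(\left(-16577 + 14551\right) + 6482\right) = 5 + \left(-2026 + 6482\right) = 5 + 4456 = 4461$)
$v{\left(187,b \right)} - V = \left(- \frac{5}{7}\right) 187 - 4461 = - \frac{935}{7} - 4461 = - \frac{32162}{7}$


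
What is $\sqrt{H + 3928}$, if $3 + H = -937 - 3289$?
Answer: $i \sqrt{301} \approx 17.349 i$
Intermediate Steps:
$H = -4229$ ($H = -3 - 4226 = -4229$)
$\sqrt{H + 3928} = \sqrt{-4229 + 3928} = \sqrt{-301} = i \sqrt{301}$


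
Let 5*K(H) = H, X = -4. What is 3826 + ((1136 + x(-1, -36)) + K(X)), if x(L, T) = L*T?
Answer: 24986/5 ≈ 4997.2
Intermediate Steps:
K(H) = H/5
3826 + ((1136 + x(-1, -36)) + K(X)) = 3826 + ((1136 - 1*(-36)) + (⅕)*(-4)) = 3826 + ((1136 + 36) - ⅘) = 3826 + (1172 - ⅘) = 3826 + 5856/5 = 24986/5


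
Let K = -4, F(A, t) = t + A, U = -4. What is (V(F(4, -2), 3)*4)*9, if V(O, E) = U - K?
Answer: 0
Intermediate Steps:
F(A, t) = A + t
V(O, E) = 0 (V(O, E) = -4 - 1*(-4) = -4 + 4 = 0)
(V(F(4, -2), 3)*4)*9 = (0*4)*9 = 0*9 = 0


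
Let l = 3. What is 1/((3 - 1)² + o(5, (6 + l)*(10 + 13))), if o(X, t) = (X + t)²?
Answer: 1/44948 ≈ 2.2248e-5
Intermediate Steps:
1/((3 - 1)² + o(5, (6 + l)*(10 + 13))) = 1/((3 - 1)² + (5 + (6 + 3)*(10 + 13))²) = 1/(2² + (5 + 9*23)²) = 1/(4 + (5 + 207)²) = 1/(4 + 212²) = 1/(4 + 44944) = 1/44948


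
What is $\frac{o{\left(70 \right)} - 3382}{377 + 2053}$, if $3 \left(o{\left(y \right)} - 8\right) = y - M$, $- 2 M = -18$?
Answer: $- \frac{10061}{7290} \approx -1.3801$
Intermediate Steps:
$M = 9$ ($M = \left(- \frac{1}{2}\right) \left(-18\right) = 9$)
$o{\left(y \right)} = 5 + \frac{y}{3}$ ($o{\left(y \right)} = 8 + \frac{y - 9}{3} = 8 + \frac{-9 + y}{3} = 8 + \left(-3 + \frac{y}{3}\right) = 5 + \frac{y}{3}$)
$\frac{o{\left(70 \right)} - 3382}{377 + 2053} = \frac{\left(5 + \frac{1}{3} \cdot 70\right) - 3382}{377 + 2053} = \frac{\left(5 + \frac{70}{3}\right) - 3382}{2430} = \left(\frac{85}{3} - 3382\right) \frac{1}{2430} = \left(- \frac{10061}{3}\right) \frac{1}{2430} = - \frac{10061}{7290}$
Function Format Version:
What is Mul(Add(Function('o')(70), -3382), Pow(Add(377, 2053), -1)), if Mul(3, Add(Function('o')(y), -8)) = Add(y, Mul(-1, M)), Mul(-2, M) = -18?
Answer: Rational(-10061, 7290) ≈ -1.3801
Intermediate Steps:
M = 9 (M = Mul(Rational(-1, 2), -18) = 9)
Function('o')(y) = Add(5, Mul(Rational(1, 3), y)) (Function('o')(y) = Add(8, Mul(Rational(1, 3), Add(y, Mul(-1, 9)))) = Add(8, Mul(Rational(1, 3), Add(y, -9))) = Add(8, Mul(Rational(1, 3), Add(-9, y))) = Add(8, Add(-3, Mul(Rational(1, 3), y))) = Add(5, Mul(Rational(1, 3), y)))
Mul(Add(Function('o')(70), -3382), Pow(Add(377, 2053), -1)) = Mul(Add(Add(5, Mul(Rational(1, 3), 70)), -3382), Pow(Add(377, 2053), -1)) = Mul(Add(Add(5, Rational(70, 3)), -3382), Pow(2430, -1)) = Mul(Add(Rational(85, 3), -3382), Rational(1, 2430)) = Mul(Rational(-10061, 3), Rational(1, 2430)) = Rational(-10061, 7290)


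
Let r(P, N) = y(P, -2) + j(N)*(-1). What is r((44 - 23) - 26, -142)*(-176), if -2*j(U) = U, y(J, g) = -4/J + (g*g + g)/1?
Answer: 60016/5 ≈ 12003.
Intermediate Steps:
y(J, g) = g + g² - 4/J (y(J, g) = -4/J + (g² + g)*1 = -4/J + (g + g²)*1 = -4/J + (g + g²) = g + g² - 4/J)
j(U) = -U/2
r(P, N) = 2 + N/2 - 4/P (r(P, N) = (-2 + (-2)² - 4/P) - N/2*(-1) = (-2 + 4 - 4/P) + N/2 = (2 - 4/P) + N/2 = 2 + N/2 - 4/P)
r((44 - 23) - 26, -142)*(-176) = (2 + (½)*(-142) - 4/((44 - 23) - 26))*(-176) = (2 - 71 - 4/(21 - 26))*(-176) = (2 - 71 - 4/(-5))*(-176) = (2 - 71 - 4*(-⅕))*(-176) = (2 - 71 + ⅘)*(-176) = -341/5*(-176) = 60016/5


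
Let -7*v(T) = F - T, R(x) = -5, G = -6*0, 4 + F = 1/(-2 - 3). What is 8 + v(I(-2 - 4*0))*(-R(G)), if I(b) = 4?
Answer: 97/7 ≈ 13.857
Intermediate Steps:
F = -21/5 (F = -4 + 1/(-2 - 3) = -4 + 1/(-5) = -4 - ⅕ = -21/5 ≈ -4.2000)
G = 0
v(T) = ⅗ + T/7 (v(T) = -(-21/5 - T)/7 = ⅗ + T/7)
8 + v(I(-2 - 4*0))*(-R(G)) = 8 + (⅗ + (⅐)*4)*(-1*(-5)) = 8 + (⅗ + 4/7)*5 = 8 + (41/35)*5 = 8 + 41/7 = 97/7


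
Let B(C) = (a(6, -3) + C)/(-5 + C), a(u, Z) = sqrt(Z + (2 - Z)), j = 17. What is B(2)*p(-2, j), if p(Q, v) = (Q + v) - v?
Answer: 4/3 + 2*sqrt(2)/3 ≈ 2.2761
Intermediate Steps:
a(u, Z) = sqrt(2)
B(C) = (C + sqrt(2))/(-5 + C) (B(C) = (sqrt(2) + C)/(-5 + C) = (C + sqrt(2))/(-5 + C))
p(Q, v) = Q
B(2)*p(-2, j) = ((2 + sqrt(2))/(-5 + 2))*(-2) = ((2 + sqrt(2))/(-3))*(-2) = -(2 + sqrt(2))/3*(-2) = (-2/3 - sqrt(2)/3)*(-2) = 4/3 + 2*sqrt(2)/3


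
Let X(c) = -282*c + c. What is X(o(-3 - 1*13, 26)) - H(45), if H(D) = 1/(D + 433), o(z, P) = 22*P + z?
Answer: -74680809/478 ≈ -1.5624e+5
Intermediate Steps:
o(z, P) = z + 22*P
H(D) = 1/(433 + D)
X(c) = -281*c
X(o(-3 - 1*13, 26)) - H(45) = -281*((-3 - 1*13) + 22*26) - 1/(433 + 45) = -281*((-3 - 13) + 572) - 1/478 = -281*(-16 + 572) - 1*1/478 = -281*556 - 1/478 = -156236 - 1/478 = -74680809/478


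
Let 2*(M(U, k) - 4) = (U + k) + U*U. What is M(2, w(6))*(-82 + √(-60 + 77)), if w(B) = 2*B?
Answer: -1066 + 13*√17 ≈ -1012.4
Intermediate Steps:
M(U, k) = 4 + U/2 + k/2 + U²/2 (M(U, k) = 4 + ((U + k) + U*U)/2 = 4 + ((U + k) + U²)/2 = 4 + (U + k + U²)/2 = 4 + (U/2 + k/2 + U²/2) = 4 + U/2 + k/2 + U²/2)
M(2, w(6))*(-82 + √(-60 + 77)) = (4 + (½)*2 + (2*6)/2 + (½)*2²)*(-82 + √(-60 + 77)) = (4 + 1 + (½)*12 + (½)*4)*(-82 + √17) = (4 + 1 + 6 + 2)*(-82 + √17) = 13*(-82 + √17) = -1066 + 13*√17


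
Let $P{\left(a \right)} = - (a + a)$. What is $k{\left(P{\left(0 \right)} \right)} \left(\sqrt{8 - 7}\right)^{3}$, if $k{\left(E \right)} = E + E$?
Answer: $0$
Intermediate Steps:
$P{\left(a \right)} = - 2 a$
$k{\left(E \right)} = 2 E$
$k{\left(P{\left(0 \right)} \right)} \left(\sqrt{8 - 7}\right)^{3} = 2 \left(\left(-2\right) 0\right) \left(\sqrt{8 - 7}\right)^{3} = 2 \cdot 0 \left(\sqrt{1}\right)^{3} = 0 \cdot 1^{3} = 0 \cdot 1 = 0$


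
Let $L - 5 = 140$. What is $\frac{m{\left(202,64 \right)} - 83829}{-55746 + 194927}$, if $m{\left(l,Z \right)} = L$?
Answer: $- \frac{83684}{139181} \approx -0.60126$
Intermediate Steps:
$L = 145$ ($L = 5 + 140 = 145$)
$m{\left(l,Z \right)} = 145$
$\frac{m{\left(202,64 \right)} - 83829}{-55746 + 194927} = \frac{145 - 83829}{-55746 + 194927} = - \frac{83684}{139181}$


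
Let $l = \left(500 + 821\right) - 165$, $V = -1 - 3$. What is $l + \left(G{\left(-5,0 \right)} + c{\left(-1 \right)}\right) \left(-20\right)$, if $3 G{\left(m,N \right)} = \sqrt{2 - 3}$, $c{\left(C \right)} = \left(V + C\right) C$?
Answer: $1056 - \frac{20 i}{3} \approx 1056.0 - 6.6667 i$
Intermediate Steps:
$V = -4$ ($V = -1 - 3 = -4$)
$c{\left(C \right)} = C \left(-4 + C\right)$ ($c{\left(C \right)} = \left(-4 + C\right) C = C \left(-4 + C\right)$)
$l = 1156$ ($l = 1321 - 165 = 1156$)
$G{\left(m,N \right)} = \frac{i}{3}$ ($G{\left(m,N \right)} = \frac{\sqrt{2 - 3}}{3} = \frac{\sqrt{-1}}{3} = \frac{i}{3}$)
$l + \left(G{\left(-5,0 \right)} + c{\left(-1 \right)}\right) \left(-20\right) = 1156 + \left(\frac{i}{3} - \left(-4 - 1\right)\right) \left(-20\right) = 1156 + \left(\frac{i}{3} - -5\right) \left(-20\right) = 1156 + \left(\frac{i}{3} + 5\right) \left(-20\right) = 1156 + \left(5 + \frac{i}{3}\right) \left(-20\right) = 1156 - \left(100 + \frac{20 i}{3}\right) = 1056 - \frac{20 i}{3}$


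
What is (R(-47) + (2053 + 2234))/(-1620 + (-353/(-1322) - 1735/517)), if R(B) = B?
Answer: -2897929760/1109339049 ≈ -2.6123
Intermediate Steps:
(R(-47) + (2053 + 2234))/(-1620 + (-353/(-1322) - 1735/517)) = (-47 + (2053 + 2234))/(-1620 + (-353/(-1322) - 1735/517)) = (-47 + 4287)/(-1620 + (-353*(-1/1322) - 1735*1/517)) = 4240/(-1620 + (353/1322 - 1735/517)) = 4240/(-1620 - 2111169/683474) = 4240/(-1109339049/683474) = 4240*(-683474/1109339049) = -2897929760/1109339049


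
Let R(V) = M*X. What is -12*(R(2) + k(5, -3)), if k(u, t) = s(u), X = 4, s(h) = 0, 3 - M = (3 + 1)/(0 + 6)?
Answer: -112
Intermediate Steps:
M = 7/3 (M = 3 - (3 + 1)/(0 + 6) = 3 - 4/6 = 3 - 1*⅔ = 3 - ⅔ = 7/3 ≈ 2.3333)
k(u, t) = 0
R(V) = 28/3 (R(V) = (7/3)*4 = 28/3)
-12*(R(2) + k(5, -3)) = -12*(28/3 + 0) = -12*28/3 = -112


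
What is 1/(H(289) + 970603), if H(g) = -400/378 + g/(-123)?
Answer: 7749/7521176240 ≈ 1.0303e-6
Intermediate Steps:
H(g) = -200/189 - g/123 (H(g) = -400*1/378 + g*(-1/123) = -200/189 - g/123)
1/(H(289) + 970603) = 1/((-200/189 - 1/123*289) + 970603) = 1/((-200/189 - 289/123) + 970603) = 1/(-26407/7749 + 970603) = 1/(7521176240/7749) = 7749/7521176240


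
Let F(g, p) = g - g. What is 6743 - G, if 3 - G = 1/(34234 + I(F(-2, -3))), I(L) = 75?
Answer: 231242661/34309 ≈ 6740.0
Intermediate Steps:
F(g, p) = 0
G = 102926/34309 (G = 3 - 1/(34234 + 75) = 3 - 1/34309 = 102926/34309 ≈ 3.0000)
6743 - G = 6743 - 1*102926/34309 = 6743 - 102926/34309 = 231242661/34309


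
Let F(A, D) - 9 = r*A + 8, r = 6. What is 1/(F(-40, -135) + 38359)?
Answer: 1/38136 ≈ 2.6222e-5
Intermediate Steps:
F(A, D) = 17 + 6*A (F(A, D) = 9 + (6*A + 8) = 9 + (8 + 6*A) = 17 + 6*A)
1/(F(-40, -135) + 38359) = 1/((17 + 6*(-40)) + 38359) = 1/((17 - 240) + 38359) = 1/(-223 + 38359) = 1/38136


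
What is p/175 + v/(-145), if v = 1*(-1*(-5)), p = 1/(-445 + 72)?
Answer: -65304/1892975 ≈ -0.034498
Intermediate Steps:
p = -1/373 (p = 1/(-373) = -1/373 ≈ -0.0026810)
v = 5 (v = 1*5 = 5)
p/175 + v/(-145) = -1/373/175 + 5/(-145) = -1/373*1/175 + 5*(-1/145) = -1/65275 - 1/29 = -65304/1892975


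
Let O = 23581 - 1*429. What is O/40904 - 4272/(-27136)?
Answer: 6273395/8671648 ≈ 0.72344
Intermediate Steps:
O = 23152 (O = 23581 - 429 = 23152)
O/40904 - 4272/(-27136) = 23152/40904 - 4272/(-27136) = 23152*(1/40904) - 4272*(-1/27136) = 2894/5113 + 267/1696 = 6273395/8671648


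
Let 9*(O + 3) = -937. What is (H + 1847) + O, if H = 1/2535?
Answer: 13231858/7605 ≈ 1739.9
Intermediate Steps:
O = -964/9 (O = -3 + (⅑)*(-937) = -3 - 937/9 = -964/9 ≈ -107.11)
H = 1/2535 ≈ 0.00039448
(H + 1847) + O = (1/2535 + 1847) - 964/9 = 4682146/2535 - 964/9 = 13231858/7605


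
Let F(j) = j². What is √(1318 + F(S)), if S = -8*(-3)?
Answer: √1894 ≈ 43.520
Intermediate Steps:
S = 24
√(1318 + F(S)) = √(1318 + 24²) = √(1318 + 576) = √1894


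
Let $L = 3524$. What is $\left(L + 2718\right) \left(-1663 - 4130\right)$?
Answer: $-36159906$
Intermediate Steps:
$\left(L + 2718\right) \left(-1663 - 4130\right) = \left(3524 + 2718\right) \left(-1663 - 4130\right) = 6242 \left(-5793\right) = -36159906$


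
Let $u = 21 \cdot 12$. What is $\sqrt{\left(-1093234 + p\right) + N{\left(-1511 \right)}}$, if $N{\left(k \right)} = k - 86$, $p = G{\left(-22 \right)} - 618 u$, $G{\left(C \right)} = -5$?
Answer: $2 i \sqrt{312643} \approx 1118.3 i$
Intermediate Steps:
$u = 252$
$p = -155741$ ($p = -5 - 155736 = -155741$)
$N{\left(k \right)} = -86 + k$ ($N{\left(k \right)} = k - 86 = -86 + k$)
$\sqrt{\left(-1093234 + p\right) + N{\left(-1511 \right)}} = \sqrt{\left(-1093234 - 155741\right) - 1597} = \sqrt{-1248975 - 1597} = \sqrt{-1250572} = 2 i \sqrt{312643}$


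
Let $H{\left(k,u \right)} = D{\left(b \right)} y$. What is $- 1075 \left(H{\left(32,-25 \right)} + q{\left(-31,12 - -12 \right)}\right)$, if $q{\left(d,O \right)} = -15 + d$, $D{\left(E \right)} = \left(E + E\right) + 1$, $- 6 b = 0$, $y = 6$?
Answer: $43000$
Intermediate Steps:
$b = 0$ ($b = \left(- \frac{1}{6}\right) 0 = 0$)
$D{\left(E \right)} = 1 + 2 E$ ($D{\left(E \right)} = 2 E + 1 = 1 + 2 E$)
$H{\left(k,u \right)} = 6$ ($H{\left(k,u \right)} = \left(1 + 2 \cdot 0\right) 6 = \left(1 + 0\right) 6 = 1 \cdot 6 = 6$)
$- 1075 \left(H{\left(32,-25 \right)} + q{\left(-31,12 - -12 \right)}\right) = - 1075 \left(6 - 46\right) = \left(-1075\right) \left(-40\right) = 43000$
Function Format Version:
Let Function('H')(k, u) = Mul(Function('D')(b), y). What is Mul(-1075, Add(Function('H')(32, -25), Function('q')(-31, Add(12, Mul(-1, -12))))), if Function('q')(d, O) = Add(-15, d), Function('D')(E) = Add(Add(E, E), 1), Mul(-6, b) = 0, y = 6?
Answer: 43000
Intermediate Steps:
b = 0 (b = Mul(Rational(-1, 6), 0) = 0)
Function('D')(E) = Add(1, Mul(2, E)) (Function('D')(E) = Add(Mul(2, E), 1) = Add(1, Mul(2, E)))
Function('H')(k, u) = 6 (Function('H')(k, u) = Mul(Add(1, Mul(2, 0)), 6) = Mul(Add(1, 0), 6) = Mul(1, 6) = 6)
Mul(-1075, Add(Function('H')(32, -25), Function('q')(-31, Add(12, Mul(-1, -12))))) = Mul(-1075, Add(6, Add(-15, -31))) = Mul(-1075, Add(6, -46)) = Mul(-1075, -40) = 43000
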